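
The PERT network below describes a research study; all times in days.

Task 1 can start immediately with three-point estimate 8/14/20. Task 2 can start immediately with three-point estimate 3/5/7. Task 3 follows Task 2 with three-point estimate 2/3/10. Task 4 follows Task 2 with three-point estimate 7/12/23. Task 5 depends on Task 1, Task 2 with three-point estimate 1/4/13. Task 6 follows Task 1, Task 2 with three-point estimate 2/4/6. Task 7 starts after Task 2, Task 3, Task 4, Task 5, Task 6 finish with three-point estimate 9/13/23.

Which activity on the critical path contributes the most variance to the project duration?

te_Task 1 = (8 + 4·14 + 20)/6 = 84/6 = 14; σ²_Task 1 = ((20−8)/6)² = 4.000
te_Task 2 = (3 + 4·5 + 7)/6 = 30/6 = 5; σ²_Task 2 = ((7−3)/6)² = 0.444
te_Task 3 = (2 + 4·3 + 10)/6 = 24/6 = 4; σ²_Task 3 = ((10−2)/6)² = 1.778
te_Task 4 = (7 + 4·12 + 23)/6 = 78/6 = 13; σ²_Task 4 = ((23−7)/6)² = 7.111
te_Task 5 = (1 + 4·4 + 13)/6 = 30/6 = 5; σ²_Task 5 = ((13−1)/6)² = 4.000
te_Task 6 = (2 + 4·4 + 6)/6 = 24/6 = 4; σ²_Task 6 = ((6−2)/6)² = 0.444
te_Task 7 = (9 + 4·13 + 23)/6 = 84/6 = 14; σ²_Task 7 = ((23−9)/6)² = 5.444

Forward pass:
ES_Task 1 = 0; EF_Task 1 = 14
ES_Task 2 = 0; EF_Task 2 = 5
ES_Task 3 = 5; EF_Task 3 = 5+4 = 9
ES_Task 4 = 5; EF_Task 4 = 5+13 = 18
ES_Task 5 = max(EF_Task 1=14, EF_Task 2=5) = 14; EF_Task 5 = 14+5 = 19
ES_Task 6 = max(EF_Task 1=14, EF_Task 2=5) = 14; EF_Task 6 = 14+4 = 18
ES_Task 7 = max(EF_Task 2=5, EF_Task 3=9, EF_Task 4=18, EF_Task 5=19, EF_Task 6=18) = 19; EF_Task 7 = 19+14 = 33
Expected project duration μ = 33 days. Critical path: Task 1 → Task 5 → Task 7.

Variances on critical path: σ²_Task 1=4.000, σ²_Task 5=4.000, σ²_Task 7=5.444.
Largest is σ²_Task 7 = 5.444.

Task 7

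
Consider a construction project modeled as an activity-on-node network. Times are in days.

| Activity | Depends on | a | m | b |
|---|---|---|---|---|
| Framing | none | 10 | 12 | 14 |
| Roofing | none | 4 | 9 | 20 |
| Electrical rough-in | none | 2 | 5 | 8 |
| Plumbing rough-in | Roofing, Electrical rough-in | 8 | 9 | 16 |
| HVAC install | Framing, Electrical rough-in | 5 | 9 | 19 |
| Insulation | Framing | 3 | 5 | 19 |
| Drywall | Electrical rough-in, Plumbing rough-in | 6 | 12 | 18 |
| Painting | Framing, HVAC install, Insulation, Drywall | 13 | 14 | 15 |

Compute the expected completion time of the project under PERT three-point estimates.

46 days

te_Framing = (10 + 4·12 + 14)/6 = 72/6 = 12
te_Roofing = (4 + 4·9 + 20)/6 = 60/6 = 10
te_Electrical rough-in = (2 + 4·5 + 8)/6 = 30/6 = 5
te_Plumbing rough-in = (8 + 4·9 + 16)/6 = 60/6 = 10
te_HVAC install = (5 + 4·9 + 19)/6 = 60/6 = 10
te_Insulation = (3 + 4·5 + 19)/6 = 42/6 = 7
te_Drywall = (6 + 4·12 + 18)/6 = 72/6 = 12
te_Painting = (13 + 4·14 + 15)/6 = 84/6 = 14

Forward pass:
ES_Framing = 0; EF_Framing = 12
ES_Roofing = 0; EF_Roofing = 10
ES_Electrical rough-in = 0; EF_Electrical rough-in = 5
ES_Plumbing rough-in = max(EF_Roofing=10, EF_Electrical rough-in=5) = 10; EF_Plumbing rough-in = 10+10 = 20
ES_HVAC install = max(EF_Framing=12, EF_Electrical rough-in=5) = 12; EF_HVAC install = 12+10 = 22
ES_Insulation = 12; EF_Insulation = 12+7 = 19
ES_Drywall = max(EF_Electrical rough-in=5, EF_Plumbing rough-in=20) = 20; EF_Drywall = 20+12 = 32
ES_Painting = max(EF_Framing=12, EF_HVAC install=22, EF_Insulation=19, EF_Drywall=32) = 32; EF_Painting = 32+14 = 46
Expected project duration μ = 46 days. Critical path: Roofing → Plumbing rough-in → Drywall → Painting.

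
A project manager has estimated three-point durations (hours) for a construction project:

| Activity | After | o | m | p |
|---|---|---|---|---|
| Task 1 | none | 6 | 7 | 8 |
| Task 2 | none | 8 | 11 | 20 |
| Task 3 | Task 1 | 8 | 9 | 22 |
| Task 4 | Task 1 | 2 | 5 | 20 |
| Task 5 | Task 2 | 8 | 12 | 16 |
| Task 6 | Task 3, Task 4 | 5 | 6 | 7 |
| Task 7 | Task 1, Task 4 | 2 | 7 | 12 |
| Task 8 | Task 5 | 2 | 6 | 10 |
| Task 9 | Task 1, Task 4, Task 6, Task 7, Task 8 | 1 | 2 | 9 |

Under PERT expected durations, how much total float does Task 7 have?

9 hours

te_Task 1 = (6 + 4·7 + 8)/6 = 42/6 = 7
te_Task 2 = (8 + 4·11 + 20)/6 = 72/6 = 12
te_Task 3 = (8 + 4·9 + 22)/6 = 66/6 = 11
te_Task 4 = (2 + 4·5 + 20)/6 = 42/6 = 7
te_Task 5 = (8 + 4·12 + 16)/6 = 72/6 = 12
te_Task 6 = (5 + 4·6 + 7)/6 = 36/6 = 6
te_Task 7 = (2 + 4·7 + 12)/6 = 42/6 = 7
te_Task 8 = (2 + 4·6 + 10)/6 = 36/6 = 6
te_Task 9 = (1 + 4·2 + 9)/6 = 18/6 = 3

Forward pass:
ES_Task 1 = 0; EF_Task 1 = 7
ES_Task 2 = 0; EF_Task 2 = 12
ES_Task 3 = 7; EF_Task 3 = 7+11 = 18
ES_Task 4 = 7; EF_Task 4 = 7+7 = 14
ES_Task 5 = 12; EF_Task 5 = 12+12 = 24
ES_Task 6 = max(EF_Task 3=18, EF_Task 4=14) = 18; EF_Task 6 = 18+6 = 24
ES_Task 7 = max(EF_Task 1=7, EF_Task 4=14) = 14; EF_Task 7 = 14+7 = 21
ES_Task 8 = 24; EF_Task 8 = 24+6 = 30
ES_Task 9 = max(EF_Task 1=7, EF_Task 4=14, EF_Task 6=24, EF_Task 7=21, EF_Task 8=30) = 30; EF_Task 9 = 30+3 = 33
Expected project duration μ = 33 hours. Critical path: Task 2 → Task 5 → Task 8 → Task 9.

Backward pass:
LF_Task 9 = 33; LS_Task 9 = 33−3 = 30
LF_Task 8 = LS_Task 9 = 30; LS_Task 8 = 30−6 = 24
LF_Task 7 = LS_Task 9 = 30; LS_Task 7 = 30−7 = 23
LF_Task 6 = LS_Task 9 = 30; LS_Task 6 = 30−6 = 24
LF_Task 5 = LS_Task 8 = 24; LS_Task 5 = 24−12 = 12
LF_Task 4 = min(LS_Task 6=24, LS_Task 7=23, LS_Task 9=30) = 23; LS_Task 4 = 23−7 = 16
LF_Task 3 = LS_Task 6 = 24; LS_Task 3 = 24−11 = 13
LF_Task 2 = LS_Task 5 = 12; LS_Task 2 = 12−12 = 0
LF_Task 1 = min(LS_Task 3=13, LS_Task 4=16, LS_Task 7=23, LS_Task 9=30) = 13; LS_Task 1 = 13−7 = 6
Slack_Task 7 = LS_Task 7 − ES_Task 7 = 23 − 14 = 9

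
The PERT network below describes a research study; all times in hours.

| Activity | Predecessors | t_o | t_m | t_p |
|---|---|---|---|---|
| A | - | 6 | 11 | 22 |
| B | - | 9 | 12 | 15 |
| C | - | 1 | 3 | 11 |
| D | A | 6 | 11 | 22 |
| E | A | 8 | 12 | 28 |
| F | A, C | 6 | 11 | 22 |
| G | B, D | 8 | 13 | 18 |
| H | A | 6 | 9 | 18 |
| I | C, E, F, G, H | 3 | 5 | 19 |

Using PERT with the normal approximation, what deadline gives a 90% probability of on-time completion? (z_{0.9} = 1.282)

te_A = (6 + 4·11 + 22)/6 = 72/6 = 12; σ²_A = ((22−6)/6)² = 7.111
te_B = (9 + 4·12 + 15)/6 = 72/6 = 12; σ²_B = ((15−9)/6)² = 1.000
te_C = (1 + 4·3 + 11)/6 = 24/6 = 4; σ²_C = ((11−1)/6)² = 2.778
te_D = (6 + 4·11 + 22)/6 = 72/6 = 12; σ²_D = ((22−6)/6)² = 7.111
te_E = (8 + 4·12 + 28)/6 = 84/6 = 14; σ²_E = ((28−8)/6)² = 11.111
te_F = (6 + 4·11 + 22)/6 = 72/6 = 12; σ²_F = ((22−6)/6)² = 7.111
te_G = (8 + 4·13 + 18)/6 = 78/6 = 13; σ²_G = ((18−8)/6)² = 2.778
te_H = (6 + 4·9 + 18)/6 = 60/6 = 10; σ²_H = ((18−6)/6)² = 4.000
te_I = (3 + 4·5 + 19)/6 = 42/6 = 7; σ²_I = ((19−3)/6)² = 7.111

Forward pass:
ES_A = 0; EF_A = 12
ES_B = 0; EF_B = 12
ES_C = 0; EF_C = 4
ES_D = 12; EF_D = 12+12 = 24
ES_E = 12; EF_E = 12+14 = 26
ES_F = max(EF_A=12, EF_C=4) = 12; EF_F = 12+12 = 24
ES_G = max(EF_B=12, EF_D=24) = 24; EF_G = 24+13 = 37
ES_H = 12; EF_H = 12+10 = 22
ES_I = max(EF_C=4, EF_E=26, EF_F=24, EF_G=37, EF_H=22) = 37; EF_I = 37+7 = 44
Expected project duration μ = 44 hours. Critical path: A → D → G → I.

Variance along critical path = 7.111 + 7.111 + 2.778 + 7.111 = 24.111; σ = 4.910 hours.
D = μ + z·σ = 44 + 1.282·4.910 = 50.3 hours

50.3 hours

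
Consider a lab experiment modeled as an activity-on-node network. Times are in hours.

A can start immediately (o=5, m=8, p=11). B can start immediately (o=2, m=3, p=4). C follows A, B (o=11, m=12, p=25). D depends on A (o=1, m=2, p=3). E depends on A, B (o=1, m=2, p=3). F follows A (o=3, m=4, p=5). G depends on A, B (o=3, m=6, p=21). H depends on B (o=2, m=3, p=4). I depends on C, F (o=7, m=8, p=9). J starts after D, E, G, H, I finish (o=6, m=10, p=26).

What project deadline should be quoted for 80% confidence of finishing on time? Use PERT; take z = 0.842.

45.5 hours

te_A = (5 + 4·8 + 11)/6 = 48/6 = 8; σ²_A = ((11−5)/6)² = 1.000
te_B = (2 + 4·3 + 4)/6 = 18/6 = 3; σ²_B = ((4−2)/6)² = 0.111
te_C = (11 + 4·12 + 25)/6 = 84/6 = 14; σ²_C = ((25−11)/6)² = 5.444
te_D = (1 + 4·2 + 3)/6 = 12/6 = 2; σ²_D = ((3−1)/6)² = 0.111
te_E = (1 + 4·2 + 3)/6 = 12/6 = 2; σ²_E = ((3−1)/6)² = 0.111
te_F = (3 + 4·4 + 5)/6 = 24/6 = 4; σ²_F = ((5−3)/6)² = 0.111
te_G = (3 + 4·6 + 21)/6 = 48/6 = 8; σ²_G = ((21−3)/6)² = 9.000
te_H = (2 + 4·3 + 4)/6 = 18/6 = 3; σ²_H = ((4−2)/6)² = 0.111
te_I = (7 + 4·8 + 9)/6 = 48/6 = 8; σ²_I = ((9−7)/6)² = 0.111
te_J = (6 + 4·10 + 26)/6 = 72/6 = 12; σ²_J = ((26−6)/6)² = 11.111

Forward pass:
ES_A = 0; EF_A = 8
ES_B = 0; EF_B = 3
ES_C = max(EF_A=8, EF_B=3) = 8; EF_C = 8+14 = 22
ES_D = 8; EF_D = 8+2 = 10
ES_E = max(EF_A=8, EF_B=3) = 8; EF_E = 8+2 = 10
ES_F = 8; EF_F = 8+4 = 12
ES_G = max(EF_A=8, EF_B=3) = 8; EF_G = 8+8 = 16
ES_H = 3; EF_H = 3+3 = 6
ES_I = max(EF_C=22, EF_F=12) = 22; EF_I = 22+8 = 30
ES_J = max(EF_D=10, EF_E=10, EF_G=16, EF_H=6, EF_I=30) = 30; EF_J = 30+12 = 42
Expected project duration μ = 42 hours. Critical path: A → C → I → J.

Variance along critical path = 1.000 + 5.444 + 0.111 + 11.111 = 17.667; σ = 4.203 hours.
D = μ + z·σ = 42 + 0.842·4.203 = 45.5 hours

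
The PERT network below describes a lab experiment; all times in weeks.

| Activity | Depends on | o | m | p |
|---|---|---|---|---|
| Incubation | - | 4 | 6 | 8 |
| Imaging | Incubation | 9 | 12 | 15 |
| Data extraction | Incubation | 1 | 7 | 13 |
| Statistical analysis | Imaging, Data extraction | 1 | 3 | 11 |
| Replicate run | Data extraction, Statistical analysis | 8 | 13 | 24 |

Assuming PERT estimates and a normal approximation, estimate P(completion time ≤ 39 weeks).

te_Incubation = (4 + 4·6 + 8)/6 = 36/6 = 6; σ²_Incubation = ((8−4)/6)² = 0.444
te_Imaging = (9 + 4·12 + 15)/6 = 72/6 = 12; σ²_Imaging = ((15−9)/6)² = 1.000
te_Data extraction = (1 + 4·7 + 13)/6 = 42/6 = 7; σ²_Data extraction = ((13−1)/6)² = 4.000
te_Statistical analysis = (1 + 4·3 + 11)/6 = 24/6 = 4; σ²_Statistical analysis = ((11−1)/6)² = 2.778
te_Replicate run = (8 + 4·13 + 24)/6 = 84/6 = 14; σ²_Replicate run = ((24−8)/6)² = 7.111

Forward pass:
ES_Incubation = 0; EF_Incubation = 6
ES_Imaging = 6; EF_Imaging = 6+12 = 18
ES_Data extraction = 6; EF_Data extraction = 6+7 = 13
ES_Statistical analysis = max(EF_Imaging=18, EF_Data extraction=13) = 18; EF_Statistical analysis = 18+4 = 22
ES_Replicate run = max(EF_Data extraction=13, EF_Statistical analysis=22) = 22; EF_Replicate run = 22+14 = 36
Expected project duration μ = 36 weeks. Critical path: Incubation → Imaging → Statistical analysis → Replicate run.

Variance along critical path = 0.444 + 1.000 + 2.778 + 7.111 = 11.333; σ = √11.333 = 3.367 weeks.
Z = (39 − 36) / 3.367 = 0.891
P(T ≤ 39) = Φ(0.891) ≈ 0.814

0.814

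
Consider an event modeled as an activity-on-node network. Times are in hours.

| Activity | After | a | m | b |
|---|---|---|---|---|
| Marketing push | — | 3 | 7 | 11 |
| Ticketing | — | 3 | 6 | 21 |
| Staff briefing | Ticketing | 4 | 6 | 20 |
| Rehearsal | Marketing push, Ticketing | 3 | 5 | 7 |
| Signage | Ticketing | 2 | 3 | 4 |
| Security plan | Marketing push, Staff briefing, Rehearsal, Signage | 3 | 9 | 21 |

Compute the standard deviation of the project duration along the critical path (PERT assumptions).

te_Marketing push = (3 + 4·7 + 11)/6 = 42/6 = 7; σ²_Marketing push = ((11−3)/6)² = 1.778
te_Ticketing = (3 + 4·6 + 21)/6 = 48/6 = 8; σ²_Ticketing = ((21−3)/6)² = 9.000
te_Staff briefing = (4 + 4·6 + 20)/6 = 48/6 = 8; σ²_Staff briefing = ((20−4)/6)² = 7.111
te_Rehearsal = (3 + 4·5 + 7)/6 = 30/6 = 5; σ²_Rehearsal = ((7−3)/6)² = 0.444
te_Signage = (2 + 4·3 + 4)/6 = 18/6 = 3; σ²_Signage = ((4−2)/6)² = 0.111
te_Security plan = (3 + 4·9 + 21)/6 = 60/6 = 10; σ²_Security plan = ((21−3)/6)² = 9.000

Forward pass:
ES_Marketing push = 0; EF_Marketing push = 7
ES_Ticketing = 0; EF_Ticketing = 8
ES_Staff briefing = 8; EF_Staff briefing = 8+8 = 16
ES_Rehearsal = max(EF_Marketing push=7, EF_Ticketing=8) = 8; EF_Rehearsal = 8+5 = 13
ES_Signage = 8; EF_Signage = 8+3 = 11
ES_Security plan = max(EF_Marketing push=7, EF_Staff briefing=16, EF_Rehearsal=13, EF_Signage=11) = 16; EF_Security plan = 16+10 = 26
Expected project duration μ = 26 hours. Critical path: Ticketing → Staff briefing → Security plan.

Variance along critical path = 9.000 + 7.111 + 9.000 = 25.111
σ = √25.111 = 5.011 hours

5.01 hours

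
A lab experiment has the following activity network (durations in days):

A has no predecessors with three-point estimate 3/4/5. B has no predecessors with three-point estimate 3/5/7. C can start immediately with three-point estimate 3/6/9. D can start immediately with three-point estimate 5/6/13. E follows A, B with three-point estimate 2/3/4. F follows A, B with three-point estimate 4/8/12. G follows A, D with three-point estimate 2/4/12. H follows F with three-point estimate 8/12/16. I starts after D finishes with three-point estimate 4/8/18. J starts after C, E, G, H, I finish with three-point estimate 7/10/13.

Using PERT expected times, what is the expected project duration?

te_A = (3 + 4·4 + 5)/6 = 24/6 = 4
te_B = (3 + 4·5 + 7)/6 = 30/6 = 5
te_C = (3 + 4·6 + 9)/6 = 36/6 = 6
te_D = (5 + 4·6 + 13)/6 = 42/6 = 7
te_E = (2 + 4·3 + 4)/6 = 18/6 = 3
te_F = (4 + 4·8 + 12)/6 = 48/6 = 8
te_G = (2 + 4·4 + 12)/6 = 30/6 = 5
te_H = (8 + 4·12 + 16)/6 = 72/6 = 12
te_I = (4 + 4·8 + 18)/6 = 54/6 = 9
te_J = (7 + 4·10 + 13)/6 = 60/6 = 10

Forward pass:
ES_A = 0; EF_A = 4
ES_B = 0; EF_B = 5
ES_C = 0; EF_C = 6
ES_D = 0; EF_D = 7
ES_E = max(EF_A=4, EF_B=5) = 5; EF_E = 5+3 = 8
ES_F = max(EF_A=4, EF_B=5) = 5; EF_F = 5+8 = 13
ES_G = max(EF_A=4, EF_D=7) = 7; EF_G = 7+5 = 12
ES_H = 13; EF_H = 13+12 = 25
ES_I = 7; EF_I = 7+9 = 16
ES_J = max(EF_C=6, EF_E=8, EF_G=12, EF_H=25, EF_I=16) = 25; EF_J = 25+10 = 35
Expected project duration μ = 35 days. Critical path: B → F → H → J.

35 days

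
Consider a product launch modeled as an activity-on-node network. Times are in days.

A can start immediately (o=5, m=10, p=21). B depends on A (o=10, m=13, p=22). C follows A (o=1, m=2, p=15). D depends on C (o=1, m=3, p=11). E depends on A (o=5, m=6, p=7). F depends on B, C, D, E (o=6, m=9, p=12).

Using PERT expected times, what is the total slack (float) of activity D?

6 days

te_A = (5 + 4·10 + 21)/6 = 66/6 = 11
te_B = (10 + 4·13 + 22)/6 = 84/6 = 14
te_C = (1 + 4·2 + 15)/6 = 24/6 = 4
te_D = (1 + 4·3 + 11)/6 = 24/6 = 4
te_E = (5 + 4·6 + 7)/6 = 36/6 = 6
te_F = (6 + 4·9 + 12)/6 = 54/6 = 9

Forward pass:
ES_A = 0; EF_A = 11
ES_B = 11; EF_B = 11+14 = 25
ES_C = 11; EF_C = 11+4 = 15
ES_D = 15; EF_D = 15+4 = 19
ES_E = 11; EF_E = 11+6 = 17
ES_F = max(EF_B=25, EF_C=15, EF_D=19, EF_E=17) = 25; EF_F = 25+9 = 34
Expected project duration μ = 34 days. Critical path: A → B → F.

Backward pass:
LF_F = 34; LS_F = 34−9 = 25
LF_E = LS_F = 25; LS_E = 25−6 = 19
LF_D = LS_F = 25; LS_D = 25−4 = 21
LF_C = min(LS_D=21, LS_F=25) = 21; LS_C = 21−4 = 17
LF_B = LS_F = 25; LS_B = 25−14 = 11
LF_A = min(LS_B=11, LS_C=17, LS_E=19) = 11; LS_A = 11−11 = 0
Slack_D = LS_D − ES_D = 21 − 15 = 6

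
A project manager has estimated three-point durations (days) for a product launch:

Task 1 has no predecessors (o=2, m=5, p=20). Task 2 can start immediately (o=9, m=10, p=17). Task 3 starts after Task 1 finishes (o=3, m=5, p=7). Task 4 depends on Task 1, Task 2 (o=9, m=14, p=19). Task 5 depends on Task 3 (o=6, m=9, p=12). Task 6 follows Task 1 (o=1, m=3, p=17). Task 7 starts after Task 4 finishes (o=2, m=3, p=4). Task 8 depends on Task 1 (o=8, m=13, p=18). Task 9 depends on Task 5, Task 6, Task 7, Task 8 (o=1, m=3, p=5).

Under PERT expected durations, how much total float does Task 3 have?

te_Task 1 = (2 + 4·5 + 20)/6 = 42/6 = 7
te_Task 2 = (9 + 4·10 + 17)/6 = 66/6 = 11
te_Task 3 = (3 + 4·5 + 7)/6 = 30/6 = 5
te_Task 4 = (9 + 4·14 + 19)/6 = 84/6 = 14
te_Task 5 = (6 + 4·9 + 12)/6 = 54/6 = 9
te_Task 6 = (1 + 4·3 + 17)/6 = 30/6 = 5
te_Task 7 = (2 + 4·3 + 4)/6 = 18/6 = 3
te_Task 8 = (8 + 4·13 + 18)/6 = 78/6 = 13
te_Task 9 = (1 + 4·3 + 5)/6 = 18/6 = 3

Forward pass:
ES_Task 1 = 0; EF_Task 1 = 7
ES_Task 2 = 0; EF_Task 2 = 11
ES_Task 3 = 7; EF_Task 3 = 7+5 = 12
ES_Task 4 = max(EF_Task 1=7, EF_Task 2=11) = 11; EF_Task 4 = 11+14 = 25
ES_Task 5 = 12; EF_Task 5 = 12+9 = 21
ES_Task 6 = 7; EF_Task 6 = 7+5 = 12
ES_Task 7 = 25; EF_Task 7 = 25+3 = 28
ES_Task 8 = 7; EF_Task 8 = 7+13 = 20
ES_Task 9 = max(EF_Task 5=21, EF_Task 6=12, EF_Task 7=28, EF_Task 8=20) = 28; EF_Task 9 = 28+3 = 31
Expected project duration μ = 31 days. Critical path: Task 2 → Task 4 → Task 7 → Task 9.

Backward pass:
LF_Task 9 = 31; LS_Task 9 = 31−3 = 28
LF_Task 8 = LS_Task 9 = 28; LS_Task 8 = 28−13 = 15
LF_Task 7 = LS_Task 9 = 28; LS_Task 7 = 28−3 = 25
LF_Task 6 = LS_Task 9 = 28; LS_Task 6 = 28−5 = 23
LF_Task 5 = LS_Task 9 = 28; LS_Task 5 = 28−9 = 19
LF_Task 4 = LS_Task 7 = 25; LS_Task 4 = 25−14 = 11
LF_Task 3 = LS_Task 5 = 19; LS_Task 3 = 19−5 = 14
LF_Task 2 = LS_Task 4 = 11; LS_Task 2 = 11−11 = 0
LF_Task 1 = min(LS_Task 3=14, LS_Task 4=11, LS_Task 6=23, LS_Task 8=15) = 11; LS_Task 1 = 11−7 = 4
Slack_Task 3 = LS_Task 3 − ES_Task 3 = 14 − 7 = 7

7 days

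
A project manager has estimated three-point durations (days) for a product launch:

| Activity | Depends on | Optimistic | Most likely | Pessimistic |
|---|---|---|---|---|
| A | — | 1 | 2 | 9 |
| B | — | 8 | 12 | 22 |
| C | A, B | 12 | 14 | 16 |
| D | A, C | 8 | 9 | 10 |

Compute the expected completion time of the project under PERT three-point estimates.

te_A = (1 + 4·2 + 9)/6 = 18/6 = 3
te_B = (8 + 4·12 + 22)/6 = 78/6 = 13
te_C = (12 + 4·14 + 16)/6 = 84/6 = 14
te_D = (8 + 4·9 + 10)/6 = 54/6 = 9

Forward pass:
ES_A = 0; EF_A = 3
ES_B = 0; EF_B = 13
ES_C = max(EF_A=3, EF_B=13) = 13; EF_C = 13+14 = 27
ES_D = max(EF_A=3, EF_C=27) = 27; EF_D = 27+9 = 36
Expected project duration μ = 36 days. Critical path: B → C → D.

36 days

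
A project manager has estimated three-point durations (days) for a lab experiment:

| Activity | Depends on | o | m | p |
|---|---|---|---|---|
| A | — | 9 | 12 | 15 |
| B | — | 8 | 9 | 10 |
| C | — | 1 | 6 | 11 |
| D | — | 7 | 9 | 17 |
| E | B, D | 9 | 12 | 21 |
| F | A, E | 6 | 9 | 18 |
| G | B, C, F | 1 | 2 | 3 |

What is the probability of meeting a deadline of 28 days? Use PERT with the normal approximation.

te_A = (9 + 4·12 + 15)/6 = 72/6 = 12; σ²_A = ((15−9)/6)² = 1.000
te_B = (8 + 4·9 + 10)/6 = 54/6 = 9; σ²_B = ((10−8)/6)² = 0.111
te_C = (1 + 4·6 + 11)/6 = 36/6 = 6; σ²_C = ((11−1)/6)² = 2.778
te_D = (7 + 4·9 + 17)/6 = 60/6 = 10; σ²_D = ((17−7)/6)² = 2.778
te_E = (9 + 4·12 + 21)/6 = 78/6 = 13; σ²_E = ((21−9)/6)² = 4.000
te_F = (6 + 4·9 + 18)/6 = 60/6 = 10; σ²_F = ((18−6)/6)² = 4.000
te_G = (1 + 4·2 + 3)/6 = 12/6 = 2; σ²_G = ((3−1)/6)² = 0.111

Forward pass:
ES_A = 0; EF_A = 12
ES_B = 0; EF_B = 9
ES_C = 0; EF_C = 6
ES_D = 0; EF_D = 10
ES_E = max(EF_B=9, EF_D=10) = 10; EF_E = 10+13 = 23
ES_F = max(EF_A=12, EF_E=23) = 23; EF_F = 23+10 = 33
ES_G = max(EF_B=9, EF_C=6, EF_F=33) = 33; EF_G = 33+2 = 35
Expected project duration μ = 35 days. Critical path: D → E → F → G.

Variance along critical path = 2.778 + 4.000 + 4.000 + 0.111 = 10.889; σ = √10.889 = 3.300 days.
Z = (28 − 35) / 3.300 = -2.121
P(T ≤ 28) = Φ(-2.121) ≈ 0.017

0.017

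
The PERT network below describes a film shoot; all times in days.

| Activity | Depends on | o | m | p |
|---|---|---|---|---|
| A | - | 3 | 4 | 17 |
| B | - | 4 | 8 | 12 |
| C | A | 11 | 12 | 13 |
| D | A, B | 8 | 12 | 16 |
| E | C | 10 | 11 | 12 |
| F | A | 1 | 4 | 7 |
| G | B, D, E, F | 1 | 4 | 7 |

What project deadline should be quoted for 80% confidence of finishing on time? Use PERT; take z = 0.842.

te_A = (3 + 4·4 + 17)/6 = 36/6 = 6; σ²_A = ((17−3)/6)² = 5.444
te_B = (4 + 4·8 + 12)/6 = 48/6 = 8; σ²_B = ((12−4)/6)² = 1.778
te_C = (11 + 4·12 + 13)/6 = 72/6 = 12; σ²_C = ((13−11)/6)² = 0.111
te_D = (8 + 4·12 + 16)/6 = 72/6 = 12; σ²_D = ((16−8)/6)² = 1.778
te_E = (10 + 4·11 + 12)/6 = 66/6 = 11; σ²_E = ((12−10)/6)² = 0.111
te_F = (1 + 4·4 + 7)/6 = 24/6 = 4; σ²_F = ((7−1)/6)² = 1.000
te_G = (1 + 4·4 + 7)/6 = 24/6 = 4; σ²_G = ((7−1)/6)² = 1.000

Forward pass:
ES_A = 0; EF_A = 6
ES_B = 0; EF_B = 8
ES_C = 6; EF_C = 6+12 = 18
ES_D = max(EF_A=6, EF_B=8) = 8; EF_D = 8+12 = 20
ES_E = 18; EF_E = 18+11 = 29
ES_F = 6; EF_F = 6+4 = 10
ES_G = max(EF_B=8, EF_D=20, EF_E=29, EF_F=10) = 29; EF_G = 29+4 = 33
Expected project duration μ = 33 days. Critical path: A → C → E → G.

Variance along critical path = 5.444 + 0.111 + 0.111 + 1.000 = 6.667; σ = 2.582 days.
D = μ + z·σ = 33 + 0.842·2.582 = 35.2 days

35.2 days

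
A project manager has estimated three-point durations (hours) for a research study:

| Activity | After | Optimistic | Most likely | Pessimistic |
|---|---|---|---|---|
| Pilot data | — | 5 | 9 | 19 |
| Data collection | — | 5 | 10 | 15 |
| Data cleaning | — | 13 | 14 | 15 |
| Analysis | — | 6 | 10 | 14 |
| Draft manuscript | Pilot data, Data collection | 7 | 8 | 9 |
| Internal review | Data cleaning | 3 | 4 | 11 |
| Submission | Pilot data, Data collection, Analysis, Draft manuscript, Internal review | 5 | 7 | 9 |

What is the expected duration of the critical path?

26 hours

te_Pilot data = (5 + 4·9 + 19)/6 = 60/6 = 10
te_Data collection = (5 + 4·10 + 15)/6 = 60/6 = 10
te_Data cleaning = (13 + 4·14 + 15)/6 = 84/6 = 14
te_Analysis = (6 + 4·10 + 14)/6 = 60/6 = 10
te_Draft manuscript = (7 + 4·8 + 9)/6 = 48/6 = 8
te_Internal review = (3 + 4·4 + 11)/6 = 30/6 = 5
te_Submission = (5 + 4·7 + 9)/6 = 42/6 = 7

Forward pass:
ES_Pilot data = 0; EF_Pilot data = 10
ES_Data collection = 0; EF_Data collection = 10
ES_Data cleaning = 0; EF_Data cleaning = 14
ES_Analysis = 0; EF_Analysis = 10
ES_Draft manuscript = max(EF_Pilot data=10, EF_Data collection=10) = 10; EF_Draft manuscript = 10+8 = 18
ES_Internal review = 14; EF_Internal review = 14+5 = 19
ES_Submission = max(EF_Pilot data=10, EF_Data collection=10, EF_Analysis=10, EF_Draft manuscript=18, EF_Internal review=19) = 19; EF_Submission = 19+7 = 26
Expected project duration μ = 26 hours. Critical path: Data cleaning → Internal review → Submission.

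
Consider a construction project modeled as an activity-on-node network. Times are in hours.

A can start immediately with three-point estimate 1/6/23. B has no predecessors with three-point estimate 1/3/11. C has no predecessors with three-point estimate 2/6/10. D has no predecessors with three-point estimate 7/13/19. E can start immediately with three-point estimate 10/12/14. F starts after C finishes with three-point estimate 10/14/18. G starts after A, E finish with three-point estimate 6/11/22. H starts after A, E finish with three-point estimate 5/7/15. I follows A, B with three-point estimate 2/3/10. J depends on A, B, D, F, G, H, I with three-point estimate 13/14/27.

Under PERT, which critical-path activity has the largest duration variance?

te_A = (1 + 4·6 + 23)/6 = 48/6 = 8; σ²_A = ((23−1)/6)² = 13.444
te_B = (1 + 4·3 + 11)/6 = 24/6 = 4; σ²_B = ((11−1)/6)² = 2.778
te_C = (2 + 4·6 + 10)/6 = 36/6 = 6; σ²_C = ((10−2)/6)² = 1.778
te_D = (7 + 4·13 + 19)/6 = 78/6 = 13; σ²_D = ((19−7)/6)² = 4.000
te_E = (10 + 4·12 + 14)/6 = 72/6 = 12; σ²_E = ((14−10)/6)² = 0.444
te_F = (10 + 4·14 + 18)/6 = 84/6 = 14; σ²_F = ((18−10)/6)² = 1.778
te_G = (6 + 4·11 + 22)/6 = 72/6 = 12; σ²_G = ((22−6)/6)² = 7.111
te_H = (5 + 4·7 + 15)/6 = 48/6 = 8; σ²_H = ((15−5)/6)² = 2.778
te_I = (2 + 4·3 + 10)/6 = 24/6 = 4; σ²_I = ((10−2)/6)² = 1.778
te_J = (13 + 4·14 + 27)/6 = 96/6 = 16; σ²_J = ((27−13)/6)² = 5.444

Forward pass:
ES_A = 0; EF_A = 8
ES_B = 0; EF_B = 4
ES_C = 0; EF_C = 6
ES_D = 0; EF_D = 13
ES_E = 0; EF_E = 12
ES_F = 6; EF_F = 6+14 = 20
ES_G = max(EF_A=8, EF_E=12) = 12; EF_G = 12+12 = 24
ES_H = max(EF_A=8, EF_E=12) = 12; EF_H = 12+8 = 20
ES_I = max(EF_A=8, EF_B=4) = 8; EF_I = 8+4 = 12
ES_J = max(EF_A=8, EF_B=4, EF_D=13, EF_F=20, EF_G=24, EF_H=20, EF_I=12) = 24; EF_J = 24+16 = 40
Expected project duration μ = 40 hours. Critical path: E → G → J.

Variances on critical path: σ²_E=0.444, σ²_G=7.111, σ²_J=5.444.
Largest is σ²_G = 7.111.

G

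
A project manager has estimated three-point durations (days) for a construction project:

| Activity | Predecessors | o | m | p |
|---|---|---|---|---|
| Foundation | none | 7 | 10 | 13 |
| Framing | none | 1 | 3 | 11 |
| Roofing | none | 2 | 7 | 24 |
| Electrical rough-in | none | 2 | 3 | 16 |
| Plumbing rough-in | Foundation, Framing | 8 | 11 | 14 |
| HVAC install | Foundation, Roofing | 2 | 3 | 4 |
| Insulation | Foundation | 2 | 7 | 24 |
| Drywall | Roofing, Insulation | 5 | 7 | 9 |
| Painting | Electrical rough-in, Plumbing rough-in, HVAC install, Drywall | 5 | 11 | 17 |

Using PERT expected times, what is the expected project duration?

te_Foundation = (7 + 4·10 + 13)/6 = 60/6 = 10
te_Framing = (1 + 4·3 + 11)/6 = 24/6 = 4
te_Roofing = (2 + 4·7 + 24)/6 = 54/6 = 9
te_Electrical rough-in = (2 + 4·3 + 16)/6 = 30/6 = 5
te_Plumbing rough-in = (8 + 4·11 + 14)/6 = 66/6 = 11
te_HVAC install = (2 + 4·3 + 4)/6 = 18/6 = 3
te_Insulation = (2 + 4·7 + 24)/6 = 54/6 = 9
te_Drywall = (5 + 4·7 + 9)/6 = 42/6 = 7
te_Painting = (5 + 4·11 + 17)/6 = 66/6 = 11

Forward pass:
ES_Foundation = 0; EF_Foundation = 10
ES_Framing = 0; EF_Framing = 4
ES_Roofing = 0; EF_Roofing = 9
ES_Electrical rough-in = 0; EF_Electrical rough-in = 5
ES_Plumbing rough-in = max(EF_Foundation=10, EF_Framing=4) = 10; EF_Plumbing rough-in = 10+11 = 21
ES_HVAC install = max(EF_Foundation=10, EF_Roofing=9) = 10; EF_HVAC install = 10+3 = 13
ES_Insulation = 10; EF_Insulation = 10+9 = 19
ES_Drywall = max(EF_Roofing=9, EF_Insulation=19) = 19; EF_Drywall = 19+7 = 26
ES_Painting = max(EF_Electrical rough-in=5, EF_Plumbing rough-in=21, EF_HVAC install=13, EF_Drywall=26) = 26; EF_Painting = 26+11 = 37
Expected project duration μ = 37 days. Critical path: Foundation → Insulation → Drywall → Painting.

37 days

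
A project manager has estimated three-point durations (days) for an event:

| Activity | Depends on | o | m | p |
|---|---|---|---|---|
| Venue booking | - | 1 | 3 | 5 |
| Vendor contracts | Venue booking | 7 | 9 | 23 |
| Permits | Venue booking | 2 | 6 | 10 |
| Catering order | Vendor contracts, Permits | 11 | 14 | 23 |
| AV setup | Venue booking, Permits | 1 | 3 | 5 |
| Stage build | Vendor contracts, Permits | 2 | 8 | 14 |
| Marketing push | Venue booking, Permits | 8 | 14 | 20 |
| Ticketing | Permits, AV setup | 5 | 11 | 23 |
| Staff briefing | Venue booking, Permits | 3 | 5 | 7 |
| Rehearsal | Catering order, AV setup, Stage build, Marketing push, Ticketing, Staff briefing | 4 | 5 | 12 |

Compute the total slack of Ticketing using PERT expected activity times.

te_Venue booking = (1 + 4·3 + 5)/6 = 18/6 = 3
te_Vendor contracts = (7 + 4·9 + 23)/6 = 66/6 = 11
te_Permits = (2 + 4·6 + 10)/6 = 36/6 = 6
te_Catering order = (11 + 4·14 + 23)/6 = 90/6 = 15
te_AV setup = (1 + 4·3 + 5)/6 = 18/6 = 3
te_Stage build = (2 + 4·8 + 14)/6 = 48/6 = 8
te_Marketing push = (8 + 4·14 + 20)/6 = 84/6 = 14
te_Ticketing = (5 + 4·11 + 23)/6 = 72/6 = 12
te_Staff briefing = (3 + 4·5 + 7)/6 = 30/6 = 5
te_Rehearsal = (4 + 4·5 + 12)/6 = 36/6 = 6

Forward pass:
ES_Venue booking = 0; EF_Venue booking = 3
ES_Vendor contracts = 3; EF_Vendor contracts = 3+11 = 14
ES_Permits = 3; EF_Permits = 3+6 = 9
ES_Catering order = max(EF_Vendor contracts=14, EF_Permits=9) = 14; EF_Catering order = 14+15 = 29
ES_AV setup = max(EF_Venue booking=3, EF_Permits=9) = 9; EF_AV setup = 9+3 = 12
ES_Stage build = max(EF_Vendor contracts=14, EF_Permits=9) = 14; EF_Stage build = 14+8 = 22
ES_Marketing push = max(EF_Venue booking=3, EF_Permits=9) = 9; EF_Marketing push = 9+14 = 23
ES_Ticketing = max(EF_Permits=9, EF_AV setup=12) = 12; EF_Ticketing = 12+12 = 24
ES_Staff briefing = max(EF_Venue booking=3, EF_Permits=9) = 9; EF_Staff briefing = 9+5 = 14
ES_Rehearsal = max(EF_Catering order=29, EF_AV setup=12, EF_Stage build=22, EF_Marketing push=23, EF_Ticketing=24, EF_Staff briefing=14) = 29; EF_Rehearsal = 29+6 = 35
Expected project duration μ = 35 days. Critical path: Venue booking → Vendor contracts → Catering order → Rehearsal.

Backward pass:
LF_Rehearsal = 35; LS_Rehearsal = 35−6 = 29
LF_Staff briefing = LS_Rehearsal = 29; LS_Staff briefing = 29−5 = 24
LF_Ticketing = LS_Rehearsal = 29; LS_Ticketing = 29−12 = 17
LF_Marketing push = LS_Rehearsal = 29; LS_Marketing push = 29−14 = 15
LF_Stage build = LS_Rehearsal = 29; LS_Stage build = 29−8 = 21
LF_AV setup = min(LS_Ticketing=17, LS_Rehearsal=29) = 17; LS_AV setup = 17−3 = 14
LF_Catering order = LS_Rehearsal = 29; LS_Catering order = 29−15 = 14
LF_Permits = min(LS_Catering order=14, LS_AV setup=14, LS_Stage build=21, LS_Marketing push=15, LS_Ticketing=17, LS_Staff briefing=24) = 14; LS_Permits = 14−6 = 8
LF_Vendor contracts = min(LS_Catering order=14, LS_Stage build=21) = 14; LS_Vendor contracts = 14−11 = 3
LF_Venue booking = min(LS_Vendor contracts=3, LS_Permits=8, LS_AV setup=14, LS_Marketing push=15, LS_Staff briefing=24) = 3; LS_Venue booking = 3−3 = 0
Slack_Ticketing = LS_Ticketing − ES_Ticketing = 17 − 12 = 5

5 days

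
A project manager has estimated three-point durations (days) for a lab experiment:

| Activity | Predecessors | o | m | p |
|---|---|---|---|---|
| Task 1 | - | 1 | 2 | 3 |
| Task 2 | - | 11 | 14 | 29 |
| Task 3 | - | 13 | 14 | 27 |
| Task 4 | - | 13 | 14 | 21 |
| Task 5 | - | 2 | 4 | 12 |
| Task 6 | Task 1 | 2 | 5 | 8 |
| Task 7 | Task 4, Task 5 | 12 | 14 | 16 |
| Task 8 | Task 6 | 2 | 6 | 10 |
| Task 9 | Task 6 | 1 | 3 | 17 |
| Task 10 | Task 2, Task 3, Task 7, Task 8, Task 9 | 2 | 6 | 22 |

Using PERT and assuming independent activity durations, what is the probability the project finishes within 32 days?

te_Task 1 = (1 + 4·2 + 3)/6 = 12/6 = 2; σ²_Task 1 = ((3−1)/6)² = 0.111
te_Task 2 = (11 + 4·14 + 29)/6 = 96/6 = 16; σ²_Task 2 = ((29−11)/6)² = 9.000
te_Task 3 = (13 + 4·14 + 27)/6 = 96/6 = 16; σ²_Task 3 = ((27−13)/6)² = 5.444
te_Task 4 = (13 + 4·14 + 21)/6 = 90/6 = 15; σ²_Task 4 = ((21−13)/6)² = 1.778
te_Task 5 = (2 + 4·4 + 12)/6 = 30/6 = 5; σ²_Task 5 = ((12−2)/6)² = 2.778
te_Task 6 = (2 + 4·5 + 8)/6 = 30/6 = 5; σ²_Task 6 = ((8−2)/6)² = 1.000
te_Task 7 = (12 + 4·14 + 16)/6 = 84/6 = 14; σ²_Task 7 = ((16−12)/6)² = 0.444
te_Task 8 = (2 + 4·6 + 10)/6 = 36/6 = 6; σ²_Task 8 = ((10−2)/6)² = 1.778
te_Task 9 = (1 + 4·3 + 17)/6 = 30/6 = 5; σ²_Task 9 = ((17−1)/6)² = 7.111
te_Task 10 = (2 + 4·6 + 22)/6 = 48/6 = 8; σ²_Task 10 = ((22−2)/6)² = 11.111

Forward pass:
ES_Task 1 = 0; EF_Task 1 = 2
ES_Task 2 = 0; EF_Task 2 = 16
ES_Task 3 = 0; EF_Task 3 = 16
ES_Task 4 = 0; EF_Task 4 = 15
ES_Task 5 = 0; EF_Task 5 = 5
ES_Task 6 = 2; EF_Task 6 = 2+5 = 7
ES_Task 7 = max(EF_Task 4=15, EF_Task 5=5) = 15; EF_Task 7 = 15+14 = 29
ES_Task 8 = 7; EF_Task 8 = 7+6 = 13
ES_Task 9 = 7; EF_Task 9 = 7+5 = 12
ES_Task 10 = max(EF_Task 2=16, EF_Task 3=16, EF_Task 7=29, EF_Task 8=13, EF_Task 9=12) = 29; EF_Task 10 = 29+8 = 37
Expected project duration μ = 37 days. Critical path: Task 4 → Task 7 → Task 10.

Variance along critical path = 1.778 + 0.444 + 11.111 = 13.333; σ = √13.333 = 3.651 days.
Z = (32 − 37) / 3.651 = -1.369
P(T ≤ 32) = Φ(-1.369) ≈ 0.085

0.085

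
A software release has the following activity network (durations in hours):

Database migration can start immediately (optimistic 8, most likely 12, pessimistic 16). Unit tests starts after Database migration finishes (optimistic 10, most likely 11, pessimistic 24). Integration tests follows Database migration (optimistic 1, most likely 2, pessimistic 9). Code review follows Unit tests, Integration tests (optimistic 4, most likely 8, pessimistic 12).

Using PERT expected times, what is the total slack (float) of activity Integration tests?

te_Database migration = (8 + 4·12 + 16)/6 = 72/6 = 12
te_Unit tests = (10 + 4·11 + 24)/6 = 78/6 = 13
te_Integration tests = (1 + 4·2 + 9)/6 = 18/6 = 3
te_Code review = (4 + 4·8 + 12)/6 = 48/6 = 8

Forward pass:
ES_Database migration = 0; EF_Database migration = 12
ES_Unit tests = 12; EF_Unit tests = 12+13 = 25
ES_Integration tests = 12; EF_Integration tests = 12+3 = 15
ES_Code review = max(EF_Unit tests=25, EF_Integration tests=15) = 25; EF_Code review = 25+8 = 33
Expected project duration μ = 33 hours. Critical path: Database migration → Unit tests → Code review.

Backward pass:
LF_Code review = 33; LS_Code review = 33−8 = 25
LF_Integration tests = LS_Code review = 25; LS_Integration tests = 25−3 = 22
LF_Unit tests = LS_Code review = 25; LS_Unit tests = 25−13 = 12
LF_Database migration = min(LS_Unit tests=12, LS_Integration tests=22) = 12; LS_Database migration = 12−12 = 0
Slack_Integration tests = LS_Integration tests − ES_Integration tests = 22 − 12 = 10

10 hours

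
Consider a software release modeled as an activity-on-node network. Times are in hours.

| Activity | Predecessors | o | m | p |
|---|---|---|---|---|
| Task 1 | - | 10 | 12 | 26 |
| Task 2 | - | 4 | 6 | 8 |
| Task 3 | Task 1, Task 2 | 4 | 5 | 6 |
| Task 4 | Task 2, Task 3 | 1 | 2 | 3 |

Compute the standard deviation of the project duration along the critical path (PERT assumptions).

te_Task 1 = (10 + 4·12 + 26)/6 = 84/6 = 14; σ²_Task 1 = ((26−10)/6)² = 7.111
te_Task 2 = (4 + 4·6 + 8)/6 = 36/6 = 6; σ²_Task 2 = ((8−4)/6)² = 0.444
te_Task 3 = (4 + 4·5 + 6)/6 = 30/6 = 5; σ²_Task 3 = ((6−4)/6)² = 0.111
te_Task 4 = (1 + 4·2 + 3)/6 = 12/6 = 2; σ²_Task 4 = ((3−1)/6)² = 0.111

Forward pass:
ES_Task 1 = 0; EF_Task 1 = 14
ES_Task 2 = 0; EF_Task 2 = 6
ES_Task 3 = max(EF_Task 1=14, EF_Task 2=6) = 14; EF_Task 3 = 14+5 = 19
ES_Task 4 = max(EF_Task 2=6, EF_Task 3=19) = 19; EF_Task 4 = 19+2 = 21
Expected project duration μ = 21 hours. Critical path: Task 1 → Task 3 → Task 4.

Variance along critical path = 7.111 + 0.111 + 0.111 = 7.333
σ = √7.333 = 2.708 hours

2.71 hours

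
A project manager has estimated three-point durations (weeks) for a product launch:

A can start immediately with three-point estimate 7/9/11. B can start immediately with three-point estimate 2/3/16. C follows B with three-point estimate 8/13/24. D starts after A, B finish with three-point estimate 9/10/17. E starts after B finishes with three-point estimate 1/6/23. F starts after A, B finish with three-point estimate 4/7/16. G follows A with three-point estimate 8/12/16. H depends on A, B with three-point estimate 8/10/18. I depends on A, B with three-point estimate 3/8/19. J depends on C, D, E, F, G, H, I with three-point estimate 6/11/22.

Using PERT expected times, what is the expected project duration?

33 weeks

te_A = (7 + 4·9 + 11)/6 = 54/6 = 9
te_B = (2 + 4·3 + 16)/6 = 30/6 = 5
te_C = (8 + 4·13 + 24)/6 = 84/6 = 14
te_D = (9 + 4·10 + 17)/6 = 66/6 = 11
te_E = (1 + 4·6 + 23)/6 = 48/6 = 8
te_F = (4 + 4·7 + 16)/6 = 48/6 = 8
te_G = (8 + 4·12 + 16)/6 = 72/6 = 12
te_H = (8 + 4·10 + 18)/6 = 66/6 = 11
te_I = (3 + 4·8 + 19)/6 = 54/6 = 9
te_J = (6 + 4·11 + 22)/6 = 72/6 = 12

Forward pass:
ES_A = 0; EF_A = 9
ES_B = 0; EF_B = 5
ES_C = 5; EF_C = 5+14 = 19
ES_D = max(EF_A=9, EF_B=5) = 9; EF_D = 9+11 = 20
ES_E = 5; EF_E = 5+8 = 13
ES_F = max(EF_A=9, EF_B=5) = 9; EF_F = 9+8 = 17
ES_G = 9; EF_G = 9+12 = 21
ES_H = max(EF_A=9, EF_B=5) = 9; EF_H = 9+11 = 20
ES_I = max(EF_A=9, EF_B=5) = 9; EF_I = 9+9 = 18
ES_J = max(EF_C=19, EF_D=20, EF_E=13, EF_F=17, EF_G=21, EF_H=20, EF_I=18) = 21; EF_J = 21+12 = 33
Expected project duration μ = 33 weeks. Critical path: A → G → J.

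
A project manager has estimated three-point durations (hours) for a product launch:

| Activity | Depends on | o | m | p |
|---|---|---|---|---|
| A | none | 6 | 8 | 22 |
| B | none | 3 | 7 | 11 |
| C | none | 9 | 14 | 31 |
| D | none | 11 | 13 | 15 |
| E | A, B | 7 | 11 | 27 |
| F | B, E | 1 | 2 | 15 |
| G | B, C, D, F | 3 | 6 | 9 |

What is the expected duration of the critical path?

33 hours

te_A = (6 + 4·8 + 22)/6 = 60/6 = 10
te_B = (3 + 4·7 + 11)/6 = 42/6 = 7
te_C = (9 + 4·14 + 31)/6 = 96/6 = 16
te_D = (11 + 4·13 + 15)/6 = 78/6 = 13
te_E = (7 + 4·11 + 27)/6 = 78/6 = 13
te_F = (1 + 4·2 + 15)/6 = 24/6 = 4
te_G = (3 + 4·6 + 9)/6 = 36/6 = 6

Forward pass:
ES_A = 0; EF_A = 10
ES_B = 0; EF_B = 7
ES_C = 0; EF_C = 16
ES_D = 0; EF_D = 13
ES_E = max(EF_A=10, EF_B=7) = 10; EF_E = 10+13 = 23
ES_F = max(EF_B=7, EF_E=23) = 23; EF_F = 23+4 = 27
ES_G = max(EF_B=7, EF_C=16, EF_D=13, EF_F=27) = 27; EF_G = 27+6 = 33
Expected project duration μ = 33 hours. Critical path: A → E → F → G.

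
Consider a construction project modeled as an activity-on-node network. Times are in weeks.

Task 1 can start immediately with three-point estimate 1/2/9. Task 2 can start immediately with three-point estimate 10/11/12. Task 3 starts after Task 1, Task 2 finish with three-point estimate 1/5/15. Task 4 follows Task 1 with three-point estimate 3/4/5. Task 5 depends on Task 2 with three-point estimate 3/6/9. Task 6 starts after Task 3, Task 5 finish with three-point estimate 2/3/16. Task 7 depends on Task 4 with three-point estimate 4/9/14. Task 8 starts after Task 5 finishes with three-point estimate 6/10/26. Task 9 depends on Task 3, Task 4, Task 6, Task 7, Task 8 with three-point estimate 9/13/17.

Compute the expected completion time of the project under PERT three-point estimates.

te_Task 1 = (1 + 4·2 + 9)/6 = 18/6 = 3
te_Task 2 = (10 + 4·11 + 12)/6 = 66/6 = 11
te_Task 3 = (1 + 4·5 + 15)/6 = 36/6 = 6
te_Task 4 = (3 + 4·4 + 5)/6 = 24/6 = 4
te_Task 5 = (3 + 4·6 + 9)/6 = 36/6 = 6
te_Task 6 = (2 + 4·3 + 16)/6 = 30/6 = 5
te_Task 7 = (4 + 4·9 + 14)/6 = 54/6 = 9
te_Task 8 = (6 + 4·10 + 26)/6 = 72/6 = 12
te_Task 9 = (9 + 4·13 + 17)/6 = 78/6 = 13

Forward pass:
ES_Task 1 = 0; EF_Task 1 = 3
ES_Task 2 = 0; EF_Task 2 = 11
ES_Task 3 = max(EF_Task 1=3, EF_Task 2=11) = 11; EF_Task 3 = 11+6 = 17
ES_Task 4 = 3; EF_Task 4 = 3+4 = 7
ES_Task 5 = 11; EF_Task 5 = 11+6 = 17
ES_Task 6 = max(EF_Task 3=17, EF_Task 5=17) = 17; EF_Task 6 = 17+5 = 22
ES_Task 7 = 7; EF_Task 7 = 7+9 = 16
ES_Task 8 = 17; EF_Task 8 = 17+12 = 29
ES_Task 9 = max(EF_Task 3=17, EF_Task 4=7, EF_Task 6=22, EF_Task 7=16, EF_Task 8=29) = 29; EF_Task 9 = 29+13 = 42
Expected project duration μ = 42 weeks. Critical path: Task 2 → Task 5 → Task 8 → Task 9.

42 weeks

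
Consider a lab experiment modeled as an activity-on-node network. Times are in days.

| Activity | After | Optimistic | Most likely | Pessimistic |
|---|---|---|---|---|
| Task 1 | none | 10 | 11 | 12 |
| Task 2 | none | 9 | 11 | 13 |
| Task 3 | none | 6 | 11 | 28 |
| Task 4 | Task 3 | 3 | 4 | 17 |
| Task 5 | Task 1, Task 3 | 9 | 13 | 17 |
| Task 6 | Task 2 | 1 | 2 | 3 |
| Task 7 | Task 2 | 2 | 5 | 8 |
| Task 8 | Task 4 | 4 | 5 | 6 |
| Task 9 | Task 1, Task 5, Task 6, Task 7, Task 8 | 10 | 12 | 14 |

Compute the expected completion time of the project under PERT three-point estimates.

38 days

te_Task 1 = (10 + 4·11 + 12)/6 = 66/6 = 11
te_Task 2 = (9 + 4·11 + 13)/6 = 66/6 = 11
te_Task 3 = (6 + 4·11 + 28)/6 = 78/6 = 13
te_Task 4 = (3 + 4·4 + 17)/6 = 36/6 = 6
te_Task 5 = (9 + 4·13 + 17)/6 = 78/6 = 13
te_Task 6 = (1 + 4·2 + 3)/6 = 12/6 = 2
te_Task 7 = (2 + 4·5 + 8)/6 = 30/6 = 5
te_Task 8 = (4 + 4·5 + 6)/6 = 30/6 = 5
te_Task 9 = (10 + 4·12 + 14)/6 = 72/6 = 12

Forward pass:
ES_Task 1 = 0; EF_Task 1 = 11
ES_Task 2 = 0; EF_Task 2 = 11
ES_Task 3 = 0; EF_Task 3 = 13
ES_Task 4 = 13; EF_Task 4 = 13+6 = 19
ES_Task 5 = max(EF_Task 1=11, EF_Task 3=13) = 13; EF_Task 5 = 13+13 = 26
ES_Task 6 = 11; EF_Task 6 = 11+2 = 13
ES_Task 7 = 11; EF_Task 7 = 11+5 = 16
ES_Task 8 = 19; EF_Task 8 = 19+5 = 24
ES_Task 9 = max(EF_Task 1=11, EF_Task 5=26, EF_Task 6=13, EF_Task 7=16, EF_Task 8=24) = 26; EF_Task 9 = 26+12 = 38
Expected project duration μ = 38 days. Critical path: Task 3 → Task 5 → Task 9.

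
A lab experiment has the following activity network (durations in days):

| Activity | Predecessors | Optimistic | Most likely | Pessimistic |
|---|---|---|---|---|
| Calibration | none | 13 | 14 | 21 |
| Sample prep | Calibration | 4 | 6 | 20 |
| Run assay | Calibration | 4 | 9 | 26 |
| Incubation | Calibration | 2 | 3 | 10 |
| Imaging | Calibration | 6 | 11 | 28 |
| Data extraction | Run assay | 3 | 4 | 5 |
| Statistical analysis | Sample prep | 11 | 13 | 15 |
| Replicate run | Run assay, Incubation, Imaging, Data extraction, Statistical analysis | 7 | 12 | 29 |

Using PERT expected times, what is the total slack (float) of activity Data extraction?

te_Calibration = (13 + 4·14 + 21)/6 = 90/6 = 15
te_Sample prep = (4 + 4·6 + 20)/6 = 48/6 = 8
te_Run assay = (4 + 4·9 + 26)/6 = 66/6 = 11
te_Incubation = (2 + 4·3 + 10)/6 = 24/6 = 4
te_Imaging = (6 + 4·11 + 28)/6 = 78/6 = 13
te_Data extraction = (3 + 4·4 + 5)/6 = 24/6 = 4
te_Statistical analysis = (11 + 4·13 + 15)/6 = 78/6 = 13
te_Replicate run = (7 + 4·12 + 29)/6 = 84/6 = 14

Forward pass:
ES_Calibration = 0; EF_Calibration = 15
ES_Sample prep = 15; EF_Sample prep = 15+8 = 23
ES_Run assay = 15; EF_Run assay = 15+11 = 26
ES_Incubation = 15; EF_Incubation = 15+4 = 19
ES_Imaging = 15; EF_Imaging = 15+13 = 28
ES_Data extraction = 26; EF_Data extraction = 26+4 = 30
ES_Statistical analysis = 23; EF_Statistical analysis = 23+13 = 36
ES_Replicate run = max(EF_Run assay=26, EF_Incubation=19, EF_Imaging=28, EF_Data extraction=30, EF_Statistical analysis=36) = 36; EF_Replicate run = 36+14 = 50
Expected project duration μ = 50 days. Critical path: Calibration → Sample prep → Statistical analysis → Replicate run.

Backward pass:
LF_Replicate run = 50; LS_Replicate run = 50−14 = 36
LF_Statistical analysis = LS_Replicate run = 36; LS_Statistical analysis = 36−13 = 23
LF_Data extraction = LS_Replicate run = 36; LS_Data extraction = 36−4 = 32
LF_Imaging = LS_Replicate run = 36; LS_Imaging = 36−13 = 23
LF_Incubation = LS_Replicate run = 36; LS_Incubation = 36−4 = 32
LF_Run assay = min(LS_Data extraction=32, LS_Replicate run=36) = 32; LS_Run assay = 32−11 = 21
LF_Sample prep = LS_Statistical analysis = 23; LS_Sample prep = 23−8 = 15
LF_Calibration = min(LS_Sample prep=15, LS_Run assay=21, LS_Incubation=32, LS_Imaging=23) = 15; LS_Calibration = 15−15 = 0
Slack_Data extraction = LS_Data extraction − ES_Data extraction = 32 − 26 = 6

6 days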